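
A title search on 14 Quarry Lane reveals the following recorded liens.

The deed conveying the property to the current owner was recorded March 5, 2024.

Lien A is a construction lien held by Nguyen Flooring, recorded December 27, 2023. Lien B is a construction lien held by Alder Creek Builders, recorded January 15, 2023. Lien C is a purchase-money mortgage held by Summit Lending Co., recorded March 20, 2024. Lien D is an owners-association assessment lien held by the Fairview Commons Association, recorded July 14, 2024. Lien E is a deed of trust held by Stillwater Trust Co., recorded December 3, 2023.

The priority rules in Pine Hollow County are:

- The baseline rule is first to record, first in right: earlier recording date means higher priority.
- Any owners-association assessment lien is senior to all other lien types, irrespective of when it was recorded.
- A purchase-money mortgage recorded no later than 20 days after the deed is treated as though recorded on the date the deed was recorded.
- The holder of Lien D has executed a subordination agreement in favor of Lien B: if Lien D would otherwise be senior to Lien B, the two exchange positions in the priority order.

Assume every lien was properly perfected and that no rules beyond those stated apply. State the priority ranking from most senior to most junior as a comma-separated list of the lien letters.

B, D, E, A, C

First, effective dates: C relates back to the deed date March 5, 2024.
D is an owners-association assessment lien and takes priority over every other lien.
The other liens, earliest effective date first: B (January 15, 2023), E (December 3, 2023), A (December 27, 2023), C (March 5, 2024).
D would otherwise be senior to B, so under the subordination agreement D and B exchange positions.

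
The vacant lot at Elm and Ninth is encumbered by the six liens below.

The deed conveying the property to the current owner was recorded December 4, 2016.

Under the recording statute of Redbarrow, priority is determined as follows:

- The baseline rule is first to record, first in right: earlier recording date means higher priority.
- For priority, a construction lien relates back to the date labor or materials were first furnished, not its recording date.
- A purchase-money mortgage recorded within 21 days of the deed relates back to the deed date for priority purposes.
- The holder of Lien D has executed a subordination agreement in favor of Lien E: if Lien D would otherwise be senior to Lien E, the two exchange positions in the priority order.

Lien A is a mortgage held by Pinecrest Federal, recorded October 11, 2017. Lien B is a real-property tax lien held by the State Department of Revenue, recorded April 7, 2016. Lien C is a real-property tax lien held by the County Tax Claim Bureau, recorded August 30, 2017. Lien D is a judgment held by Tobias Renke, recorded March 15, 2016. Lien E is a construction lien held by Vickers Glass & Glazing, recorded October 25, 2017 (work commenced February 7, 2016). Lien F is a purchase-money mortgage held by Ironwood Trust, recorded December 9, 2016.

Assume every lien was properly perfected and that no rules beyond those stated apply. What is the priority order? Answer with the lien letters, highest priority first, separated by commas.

Effective dates after the stated exceptions: E's effective date is February 7, 2016, when work began; F's effective date is the deed date, December 4, 2016.
Sorted by effective date: E (February 7, 2016), D (March 15, 2016), B (April 7, 2016), F (December 4, 2016), C (August 30, 2017), A (October 11, 2017).
D is already junior to E, so the subordination agreement changes nothing.

E, D, B, F, C, A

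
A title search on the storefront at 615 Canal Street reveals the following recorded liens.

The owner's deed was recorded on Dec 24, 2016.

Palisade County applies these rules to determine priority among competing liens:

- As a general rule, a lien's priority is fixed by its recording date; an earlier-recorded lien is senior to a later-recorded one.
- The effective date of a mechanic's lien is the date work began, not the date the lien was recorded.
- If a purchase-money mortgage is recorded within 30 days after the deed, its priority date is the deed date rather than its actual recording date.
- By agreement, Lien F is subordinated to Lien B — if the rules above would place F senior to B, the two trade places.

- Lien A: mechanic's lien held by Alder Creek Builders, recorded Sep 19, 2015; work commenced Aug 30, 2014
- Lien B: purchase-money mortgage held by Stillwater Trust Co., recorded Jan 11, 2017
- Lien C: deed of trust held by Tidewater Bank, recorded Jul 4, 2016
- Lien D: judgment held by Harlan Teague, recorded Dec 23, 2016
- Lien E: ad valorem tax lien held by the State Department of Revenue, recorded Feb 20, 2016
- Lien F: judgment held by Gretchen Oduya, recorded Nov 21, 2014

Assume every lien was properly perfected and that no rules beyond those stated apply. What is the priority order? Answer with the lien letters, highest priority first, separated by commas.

Effective dates after the stated exceptions: A relates back to Aug 30, 2014 (work commenced); B's effective date is the deed date, Dec 24, 2016.
By effective date, earliest first: A (Aug 30, 2014), F (Nov 21, 2014), E (Feb 20, 2016), C (Jul 4, 2016), D (Dec 23, 2016), B (Dec 24, 2016).
F is senior to B before the subordination, so the two trade places.

A, B, E, C, D, F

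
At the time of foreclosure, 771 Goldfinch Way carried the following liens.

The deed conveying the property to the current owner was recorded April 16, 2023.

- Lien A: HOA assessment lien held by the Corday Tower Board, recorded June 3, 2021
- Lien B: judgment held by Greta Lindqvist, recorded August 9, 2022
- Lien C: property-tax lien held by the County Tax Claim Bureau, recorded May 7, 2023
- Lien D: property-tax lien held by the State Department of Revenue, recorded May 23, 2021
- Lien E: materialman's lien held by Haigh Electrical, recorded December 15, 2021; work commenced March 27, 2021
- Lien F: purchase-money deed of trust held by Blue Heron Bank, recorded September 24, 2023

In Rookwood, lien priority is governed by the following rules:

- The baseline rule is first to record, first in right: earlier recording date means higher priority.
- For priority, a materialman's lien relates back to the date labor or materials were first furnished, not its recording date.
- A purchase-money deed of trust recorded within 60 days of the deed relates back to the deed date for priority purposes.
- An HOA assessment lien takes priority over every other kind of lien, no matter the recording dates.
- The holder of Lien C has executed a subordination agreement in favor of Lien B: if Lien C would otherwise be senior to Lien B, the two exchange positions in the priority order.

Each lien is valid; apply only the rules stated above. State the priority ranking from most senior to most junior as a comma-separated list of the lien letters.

Effective dates: E's effective date is March 27, 2021, when work began; F was recorded 161 days after the deed — beyond 60 days — so no relation-back applies.
A, as an HOA assessment lien, has superpriority and ranks first.
Among the remaining liens, by effective date: E (March 27, 2021), D (May 23, 2021), B (August 9, 2022), C (May 7, 2023), F (September 24, 2023).
Since C is not senior to B, the subordination leaves the order unchanged.

A, E, D, B, C, F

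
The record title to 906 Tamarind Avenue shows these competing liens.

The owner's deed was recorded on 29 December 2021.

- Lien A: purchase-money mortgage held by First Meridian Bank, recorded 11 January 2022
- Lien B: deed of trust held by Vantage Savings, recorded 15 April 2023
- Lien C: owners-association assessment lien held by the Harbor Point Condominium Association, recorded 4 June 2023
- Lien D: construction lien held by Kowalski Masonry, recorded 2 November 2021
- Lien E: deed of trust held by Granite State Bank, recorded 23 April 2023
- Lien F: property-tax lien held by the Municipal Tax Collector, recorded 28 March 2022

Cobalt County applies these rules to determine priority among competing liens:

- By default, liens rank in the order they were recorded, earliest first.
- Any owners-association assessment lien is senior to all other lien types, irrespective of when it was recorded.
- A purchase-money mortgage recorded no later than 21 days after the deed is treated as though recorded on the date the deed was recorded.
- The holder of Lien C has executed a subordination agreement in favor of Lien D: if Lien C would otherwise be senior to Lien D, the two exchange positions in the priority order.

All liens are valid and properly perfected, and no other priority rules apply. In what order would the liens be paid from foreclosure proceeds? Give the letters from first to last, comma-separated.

Effective dates after the stated exceptions: A relates back to the deed date 29 December 2021.
C, as an owners-association assessment lien, has superpriority and ranks first.
Among the remaining liens, by effective date: D (2 November 2021), A (29 December 2021), F (28 March 2022), B (15 April 2023), E (23 April 2023).
The subordination applies — C was senior to D — so C and D swap.

D, C, A, F, B, E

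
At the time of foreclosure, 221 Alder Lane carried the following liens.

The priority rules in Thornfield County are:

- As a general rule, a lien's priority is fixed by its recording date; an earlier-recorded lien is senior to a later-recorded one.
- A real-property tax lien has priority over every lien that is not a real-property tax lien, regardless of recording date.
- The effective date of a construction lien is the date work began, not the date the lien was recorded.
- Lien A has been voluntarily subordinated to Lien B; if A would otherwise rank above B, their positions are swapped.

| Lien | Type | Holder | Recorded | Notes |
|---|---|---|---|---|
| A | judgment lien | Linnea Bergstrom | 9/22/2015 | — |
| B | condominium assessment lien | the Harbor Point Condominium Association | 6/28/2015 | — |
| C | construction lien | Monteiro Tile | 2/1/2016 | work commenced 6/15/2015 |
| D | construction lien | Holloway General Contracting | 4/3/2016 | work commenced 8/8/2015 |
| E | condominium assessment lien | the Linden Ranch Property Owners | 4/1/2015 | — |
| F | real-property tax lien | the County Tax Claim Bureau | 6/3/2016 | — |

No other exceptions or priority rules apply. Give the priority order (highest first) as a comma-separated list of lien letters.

Effective dates: C is treated as recorded 6/15/2015, the work-commencement date; D is treated as recorded 8/8/2015, the work-commencement date.
F is a real-property tax lien and takes priority over every other lien.
Remaining liens by effective date: E (4/1/2015), C (6/15/2015), B (6/28/2015), D (8/8/2015), A (9/22/2015).
A is already junior to B, so the subordination agreement changes nothing.

F, E, C, B, D, A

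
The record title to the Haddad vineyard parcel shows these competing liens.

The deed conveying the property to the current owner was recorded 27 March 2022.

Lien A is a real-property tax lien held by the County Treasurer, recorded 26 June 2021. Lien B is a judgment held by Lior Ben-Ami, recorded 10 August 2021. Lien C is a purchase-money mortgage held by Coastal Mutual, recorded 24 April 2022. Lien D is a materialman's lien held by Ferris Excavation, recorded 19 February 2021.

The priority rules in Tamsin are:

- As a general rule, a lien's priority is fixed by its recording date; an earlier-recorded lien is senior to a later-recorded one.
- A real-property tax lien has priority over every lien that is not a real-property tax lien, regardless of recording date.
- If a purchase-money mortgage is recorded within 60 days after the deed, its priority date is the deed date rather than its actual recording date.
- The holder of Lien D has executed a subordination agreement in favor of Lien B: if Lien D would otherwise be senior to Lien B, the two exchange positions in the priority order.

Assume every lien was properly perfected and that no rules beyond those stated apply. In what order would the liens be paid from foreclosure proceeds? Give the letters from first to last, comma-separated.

Effective dates: C was recorded within the 60-day window, so its effective date is the deed date 27 March 2022.
As a real-property tax lien, A is senior to every other lien.
The other liens, earliest effective date first: D (19 February 2021), B (10 August 2021), C (27 March 2022).
Because D would otherwise rank above B, the subordination swaps them.

A, B, D, C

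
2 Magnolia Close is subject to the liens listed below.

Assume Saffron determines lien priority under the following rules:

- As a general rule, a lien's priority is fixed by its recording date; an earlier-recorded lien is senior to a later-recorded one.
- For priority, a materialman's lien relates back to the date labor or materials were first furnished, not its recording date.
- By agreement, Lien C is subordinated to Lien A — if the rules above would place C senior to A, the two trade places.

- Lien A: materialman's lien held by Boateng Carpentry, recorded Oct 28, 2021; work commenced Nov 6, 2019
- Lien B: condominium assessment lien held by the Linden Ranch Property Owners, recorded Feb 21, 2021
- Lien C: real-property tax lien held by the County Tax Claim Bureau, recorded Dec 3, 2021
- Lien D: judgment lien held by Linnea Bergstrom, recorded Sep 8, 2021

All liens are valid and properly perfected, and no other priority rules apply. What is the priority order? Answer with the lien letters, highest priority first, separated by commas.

Adjusting effective dates: A relates back to Nov 6, 2019 (work commenced).
Ordering by effective date: A (Nov 6, 2019), B (Feb 21, 2021), D (Sep 8, 2021), C (Dec 3, 2021).
Since C is not senior to A, the subordination leaves the order unchanged.

A, B, D, C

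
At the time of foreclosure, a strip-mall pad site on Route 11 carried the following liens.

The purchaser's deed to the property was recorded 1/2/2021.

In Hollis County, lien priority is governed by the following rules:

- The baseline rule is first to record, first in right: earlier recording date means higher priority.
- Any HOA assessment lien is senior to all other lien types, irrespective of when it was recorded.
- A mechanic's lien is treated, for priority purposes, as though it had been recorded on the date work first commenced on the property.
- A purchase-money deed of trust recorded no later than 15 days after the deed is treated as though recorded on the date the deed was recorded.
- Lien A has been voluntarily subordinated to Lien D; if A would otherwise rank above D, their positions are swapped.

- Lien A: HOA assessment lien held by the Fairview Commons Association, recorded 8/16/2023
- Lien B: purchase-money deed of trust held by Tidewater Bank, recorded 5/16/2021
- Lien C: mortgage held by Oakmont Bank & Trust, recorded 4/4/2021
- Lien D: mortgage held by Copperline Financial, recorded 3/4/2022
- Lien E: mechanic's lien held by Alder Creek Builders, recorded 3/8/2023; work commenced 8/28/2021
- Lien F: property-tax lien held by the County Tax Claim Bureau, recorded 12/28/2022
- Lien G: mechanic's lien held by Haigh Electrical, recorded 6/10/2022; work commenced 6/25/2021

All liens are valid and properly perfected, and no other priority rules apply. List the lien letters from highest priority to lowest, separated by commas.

Effective dates after the stated exceptions: B was recorded 134 days after the deed — beyond 15 days — so no relation-back applies; E relates back to 8/28/2021 (work commenced); G relates back to 6/25/2021 (work commenced).
A is an HOA assessment lien and takes priority over every other lien.
Ordering the rest by effective date: C (4/4/2021), B (5/16/2021), G (6/25/2021), E (8/28/2021), D (3/4/2022), F (12/28/2022).
A is senior to D before the subordination, so the two trade places.

D, C, B, G, E, A, F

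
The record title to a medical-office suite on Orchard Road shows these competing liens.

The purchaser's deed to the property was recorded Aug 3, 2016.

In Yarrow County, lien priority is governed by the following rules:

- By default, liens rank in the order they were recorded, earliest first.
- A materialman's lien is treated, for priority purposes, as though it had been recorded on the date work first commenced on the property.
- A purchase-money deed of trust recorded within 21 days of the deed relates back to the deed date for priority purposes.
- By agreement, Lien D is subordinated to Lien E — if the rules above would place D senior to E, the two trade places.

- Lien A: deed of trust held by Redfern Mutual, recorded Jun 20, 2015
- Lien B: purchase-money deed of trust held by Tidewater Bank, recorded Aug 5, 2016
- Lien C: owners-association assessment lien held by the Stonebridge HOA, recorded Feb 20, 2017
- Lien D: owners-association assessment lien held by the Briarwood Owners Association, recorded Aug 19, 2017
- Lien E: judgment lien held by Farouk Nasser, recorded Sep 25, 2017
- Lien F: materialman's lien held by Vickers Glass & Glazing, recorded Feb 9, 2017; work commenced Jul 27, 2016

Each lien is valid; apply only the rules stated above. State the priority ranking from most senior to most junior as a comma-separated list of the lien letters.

Effective dates after the stated exceptions: B relates back to the deed date Aug 3, 2016; F's effective date is Jul 27, 2016, when work began.
Sorted by effective date: A (Jun 20, 2015), F (Jul 27, 2016), B (Aug 3, 2016), C (Feb 20, 2017), D (Aug 19, 2017), E (Sep 25, 2017).
D would otherwise be senior to E, so under the subordination agreement D and E exchange positions.

A, F, B, C, E, D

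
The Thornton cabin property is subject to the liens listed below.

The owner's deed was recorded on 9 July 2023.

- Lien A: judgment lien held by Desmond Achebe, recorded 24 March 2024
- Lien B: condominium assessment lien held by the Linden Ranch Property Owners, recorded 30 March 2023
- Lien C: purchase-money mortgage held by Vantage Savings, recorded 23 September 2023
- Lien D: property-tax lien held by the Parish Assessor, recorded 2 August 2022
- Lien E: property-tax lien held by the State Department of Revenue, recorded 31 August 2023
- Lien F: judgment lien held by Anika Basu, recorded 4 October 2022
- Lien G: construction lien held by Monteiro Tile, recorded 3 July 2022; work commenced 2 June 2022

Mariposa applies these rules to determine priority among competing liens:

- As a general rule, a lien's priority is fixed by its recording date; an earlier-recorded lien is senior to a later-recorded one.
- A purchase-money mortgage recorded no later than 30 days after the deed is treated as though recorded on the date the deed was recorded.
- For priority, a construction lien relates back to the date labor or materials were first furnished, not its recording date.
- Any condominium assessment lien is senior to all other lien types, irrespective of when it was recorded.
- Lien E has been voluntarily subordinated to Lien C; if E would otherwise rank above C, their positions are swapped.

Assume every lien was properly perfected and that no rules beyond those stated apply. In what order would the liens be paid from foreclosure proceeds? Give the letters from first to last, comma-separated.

B, G, D, F, C, E, A

Effective dates: C was recorded 76 days after the deed — beyond 30 days — so no relation-back applies; G is treated as recorded 2 June 2022, the work-commencement date.
B is a condominium assessment lien, so it outranks all other liens regardless of date.
Among the remaining liens, by effective date: G (2 June 2022), D (2 August 2022), F (4 October 2022), E (31 August 2023), C (23 September 2023), A (24 March 2024).
E would otherwise be senior to C, so under the subordination agreement E and C exchange positions.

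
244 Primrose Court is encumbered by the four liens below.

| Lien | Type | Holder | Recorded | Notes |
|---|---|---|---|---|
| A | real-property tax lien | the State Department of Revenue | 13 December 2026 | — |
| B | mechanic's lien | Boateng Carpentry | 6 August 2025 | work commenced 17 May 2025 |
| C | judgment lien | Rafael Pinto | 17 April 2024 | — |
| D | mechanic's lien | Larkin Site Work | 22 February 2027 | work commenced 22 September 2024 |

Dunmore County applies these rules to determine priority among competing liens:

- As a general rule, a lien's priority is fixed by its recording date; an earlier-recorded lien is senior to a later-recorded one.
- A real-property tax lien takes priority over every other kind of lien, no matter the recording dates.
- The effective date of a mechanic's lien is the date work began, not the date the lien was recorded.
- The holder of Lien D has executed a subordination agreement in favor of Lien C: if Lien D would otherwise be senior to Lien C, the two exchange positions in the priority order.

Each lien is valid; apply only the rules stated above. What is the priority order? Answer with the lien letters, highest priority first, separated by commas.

A, C, D, B

First, effective dates: B is treated as recorded 17 May 2025, the work-commencement date; D's effective date is 22 September 2024, when work began.
As a real-property tax lien, A is senior to every other lien.
Among the remaining liens, by effective date: C (17 April 2024), D (22 September 2024), B (17 May 2025).
Since D is not senior to C, the subordination leaves the order unchanged.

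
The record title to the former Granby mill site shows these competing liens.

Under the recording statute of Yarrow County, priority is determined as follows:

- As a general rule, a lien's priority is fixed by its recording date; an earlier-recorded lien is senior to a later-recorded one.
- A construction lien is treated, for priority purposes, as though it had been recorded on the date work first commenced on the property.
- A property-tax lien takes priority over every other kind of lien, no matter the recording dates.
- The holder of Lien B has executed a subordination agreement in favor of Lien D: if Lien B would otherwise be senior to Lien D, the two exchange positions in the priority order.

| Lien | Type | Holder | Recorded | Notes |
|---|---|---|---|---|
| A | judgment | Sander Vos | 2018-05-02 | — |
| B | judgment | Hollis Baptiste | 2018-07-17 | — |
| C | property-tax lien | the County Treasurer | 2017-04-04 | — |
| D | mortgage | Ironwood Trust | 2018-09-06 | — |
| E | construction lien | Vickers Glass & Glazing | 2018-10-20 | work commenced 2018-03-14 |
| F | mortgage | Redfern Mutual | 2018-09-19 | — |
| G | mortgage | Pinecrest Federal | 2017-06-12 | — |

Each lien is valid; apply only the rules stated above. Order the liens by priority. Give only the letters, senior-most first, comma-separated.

C, G, E, A, D, B, F

Effective dates after the stated exceptions: E relates back to 2018-03-14 (work commenced).
C is a property-tax lien and takes priority over every other lien.
Ordering the rest by effective date: G (2017-06-12), E (2018-03-14), A (2018-05-02), B (2018-07-17), D (2018-09-06), F (2018-09-19).
B is senior to D before the subordination, so the two trade places.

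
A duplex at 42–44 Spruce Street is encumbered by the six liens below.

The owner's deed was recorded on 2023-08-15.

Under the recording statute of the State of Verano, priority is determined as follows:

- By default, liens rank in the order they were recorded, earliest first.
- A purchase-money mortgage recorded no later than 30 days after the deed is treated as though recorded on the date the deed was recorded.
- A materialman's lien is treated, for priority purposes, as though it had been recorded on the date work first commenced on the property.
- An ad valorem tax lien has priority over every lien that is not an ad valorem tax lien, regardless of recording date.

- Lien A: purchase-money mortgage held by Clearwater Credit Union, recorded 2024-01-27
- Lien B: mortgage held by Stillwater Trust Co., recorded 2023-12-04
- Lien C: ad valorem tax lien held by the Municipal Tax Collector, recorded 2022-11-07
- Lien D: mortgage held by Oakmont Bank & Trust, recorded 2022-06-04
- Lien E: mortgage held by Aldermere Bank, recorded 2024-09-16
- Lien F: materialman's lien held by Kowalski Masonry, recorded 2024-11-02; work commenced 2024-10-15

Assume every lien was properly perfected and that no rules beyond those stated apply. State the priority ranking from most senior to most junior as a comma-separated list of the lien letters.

Adjusting effective dates: A missed the 30-day window (165 days after the deed), so its recording date stands; F's effective date is 2024-10-15, when work began.
As an ad valorem tax lien, C is senior to every other lien.
The other liens, earliest effective date first: D (2022-06-04), B (2023-12-04), A (2024-01-27), E (2024-09-16), F (2024-10-15).

C, D, B, A, E, F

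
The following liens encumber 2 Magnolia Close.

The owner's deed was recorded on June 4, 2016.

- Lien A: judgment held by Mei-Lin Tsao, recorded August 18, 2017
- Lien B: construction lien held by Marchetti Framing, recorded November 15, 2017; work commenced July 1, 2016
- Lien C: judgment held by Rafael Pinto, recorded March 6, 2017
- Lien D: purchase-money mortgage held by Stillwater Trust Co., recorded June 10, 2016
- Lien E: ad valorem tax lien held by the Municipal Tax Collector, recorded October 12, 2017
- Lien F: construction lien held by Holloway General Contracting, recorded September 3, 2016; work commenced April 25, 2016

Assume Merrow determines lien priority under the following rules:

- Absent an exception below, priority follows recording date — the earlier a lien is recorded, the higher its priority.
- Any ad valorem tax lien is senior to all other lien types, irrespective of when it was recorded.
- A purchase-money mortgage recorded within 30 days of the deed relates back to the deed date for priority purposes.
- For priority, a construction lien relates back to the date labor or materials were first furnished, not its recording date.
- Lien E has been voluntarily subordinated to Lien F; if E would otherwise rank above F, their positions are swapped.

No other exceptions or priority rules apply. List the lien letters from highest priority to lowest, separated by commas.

F, E, D, B, C, A

Effective dates: B relates back to July 1, 2016 (work commenced); D was recorded within the 30-day window, so its effective date is the deed date June 4, 2016; F is treated as recorded April 25, 2016, the work-commencement date.
As an ad valorem tax lien, E is senior to every other lien.
Ordering the rest by effective date: F (April 25, 2016), D (June 4, 2016), B (July 1, 2016), C (March 6, 2017), A (August 18, 2017).
E is senior to F before the subordination, so the two trade places.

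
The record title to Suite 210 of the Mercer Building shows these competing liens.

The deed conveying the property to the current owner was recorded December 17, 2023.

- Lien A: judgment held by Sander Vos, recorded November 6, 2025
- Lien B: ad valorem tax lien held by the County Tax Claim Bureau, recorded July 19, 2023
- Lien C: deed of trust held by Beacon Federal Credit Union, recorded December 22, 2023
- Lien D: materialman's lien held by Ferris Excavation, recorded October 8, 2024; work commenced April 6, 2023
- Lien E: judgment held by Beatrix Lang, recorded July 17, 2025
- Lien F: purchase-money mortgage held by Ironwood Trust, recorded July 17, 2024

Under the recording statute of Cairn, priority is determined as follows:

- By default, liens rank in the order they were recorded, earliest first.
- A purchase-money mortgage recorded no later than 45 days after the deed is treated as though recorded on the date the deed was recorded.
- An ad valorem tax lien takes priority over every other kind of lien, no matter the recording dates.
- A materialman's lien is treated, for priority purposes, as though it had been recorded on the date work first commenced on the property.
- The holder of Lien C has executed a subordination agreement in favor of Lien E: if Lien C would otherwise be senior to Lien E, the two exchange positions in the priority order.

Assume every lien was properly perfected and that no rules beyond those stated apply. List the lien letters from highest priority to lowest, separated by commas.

Effective dates: D's effective date is April 6, 2023, when work began; F missed the 45-day window (213 days after the deed), so its recording date stands.
B, as an ad valorem tax lien, has superpriority and ranks first.
The other liens, earliest effective date first: D (April 6, 2023), C (December 22, 2023), F (July 17, 2024), E (July 17, 2025), A (November 6, 2025).
The subordination applies — C was senior to E — so C and E swap.

B, D, E, F, C, A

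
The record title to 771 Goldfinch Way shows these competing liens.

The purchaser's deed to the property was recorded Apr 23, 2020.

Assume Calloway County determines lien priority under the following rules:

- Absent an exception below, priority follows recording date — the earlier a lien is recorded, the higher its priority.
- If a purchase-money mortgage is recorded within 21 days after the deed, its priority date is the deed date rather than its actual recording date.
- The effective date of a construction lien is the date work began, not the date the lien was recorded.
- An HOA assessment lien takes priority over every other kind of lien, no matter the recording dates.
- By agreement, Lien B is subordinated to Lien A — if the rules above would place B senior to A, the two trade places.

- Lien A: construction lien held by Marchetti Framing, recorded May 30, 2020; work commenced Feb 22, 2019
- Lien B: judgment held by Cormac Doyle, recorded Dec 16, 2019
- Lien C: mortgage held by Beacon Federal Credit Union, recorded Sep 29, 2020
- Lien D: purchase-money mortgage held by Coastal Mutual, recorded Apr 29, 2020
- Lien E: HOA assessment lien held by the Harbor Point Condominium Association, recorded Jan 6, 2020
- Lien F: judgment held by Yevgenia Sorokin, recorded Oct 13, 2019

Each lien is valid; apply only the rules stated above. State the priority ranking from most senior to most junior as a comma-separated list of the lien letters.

E, A, F, B, D, C

Effective dates after the stated exceptions: A relates back to Feb 22, 2019 (work commenced); D was recorded within the 21-day window, so its effective date is the deed date Apr 23, 2020.
As an HOA assessment lien, E is senior to every other lien.
The other liens, earliest effective date first: A (Feb 22, 2019), F (Oct 13, 2019), B (Dec 16, 2019), D (Apr 23, 2020), C (Sep 29, 2020).
Since B is not senior to A, the subordination leaves the order unchanged.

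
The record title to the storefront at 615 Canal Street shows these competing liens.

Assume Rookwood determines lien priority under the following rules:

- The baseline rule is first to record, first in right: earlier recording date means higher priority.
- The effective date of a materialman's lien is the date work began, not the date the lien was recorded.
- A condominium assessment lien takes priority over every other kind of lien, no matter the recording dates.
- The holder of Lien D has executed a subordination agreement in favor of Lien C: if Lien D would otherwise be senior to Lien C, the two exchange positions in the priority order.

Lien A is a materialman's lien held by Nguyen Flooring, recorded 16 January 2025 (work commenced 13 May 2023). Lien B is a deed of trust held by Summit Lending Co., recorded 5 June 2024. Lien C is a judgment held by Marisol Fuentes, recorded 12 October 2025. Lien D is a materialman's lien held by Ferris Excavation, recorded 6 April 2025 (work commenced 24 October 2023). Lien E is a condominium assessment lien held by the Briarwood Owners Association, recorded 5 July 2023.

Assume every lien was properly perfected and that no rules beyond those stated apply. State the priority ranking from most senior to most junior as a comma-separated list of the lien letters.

E, A, C, B, D

First, effective dates: A relates back to 13 May 2023 (work commenced); D relates back to 24 October 2023 (work commenced).
As a condominium assessment lien, E is senior to every other lien.
The other liens, earliest effective date first: A (13 May 2023), D (24 October 2023), B (5 June 2024), C (12 October 2025).
Because D would otherwise rank above C, the subordination swaps them.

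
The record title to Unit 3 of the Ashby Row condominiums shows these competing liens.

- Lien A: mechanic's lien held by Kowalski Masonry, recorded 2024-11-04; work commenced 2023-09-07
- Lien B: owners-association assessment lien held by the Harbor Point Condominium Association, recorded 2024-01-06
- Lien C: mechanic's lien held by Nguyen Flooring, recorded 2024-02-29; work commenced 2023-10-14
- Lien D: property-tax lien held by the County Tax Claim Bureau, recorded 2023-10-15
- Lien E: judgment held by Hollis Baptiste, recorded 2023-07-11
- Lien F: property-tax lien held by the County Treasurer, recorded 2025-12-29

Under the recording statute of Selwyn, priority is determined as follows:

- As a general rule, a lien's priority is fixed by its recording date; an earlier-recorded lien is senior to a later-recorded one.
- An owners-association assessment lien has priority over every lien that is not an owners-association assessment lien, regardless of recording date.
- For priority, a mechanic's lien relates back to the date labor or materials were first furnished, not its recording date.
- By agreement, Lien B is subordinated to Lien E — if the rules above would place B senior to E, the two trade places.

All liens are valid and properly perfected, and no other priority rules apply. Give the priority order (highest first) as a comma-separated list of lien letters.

First, effective dates: A's effective date is 2023-09-07, when work began; C relates back to 2023-10-14 (work commenced).
B is an owners-association assessment lien and takes priority over every other lien.
Remaining liens by effective date: E (2023-07-11), A (2023-09-07), C (2023-10-14), D (2023-10-15), F (2025-12-29).
B is senior to E before the subordination, so the two trade places.

E, B, A, C, D, F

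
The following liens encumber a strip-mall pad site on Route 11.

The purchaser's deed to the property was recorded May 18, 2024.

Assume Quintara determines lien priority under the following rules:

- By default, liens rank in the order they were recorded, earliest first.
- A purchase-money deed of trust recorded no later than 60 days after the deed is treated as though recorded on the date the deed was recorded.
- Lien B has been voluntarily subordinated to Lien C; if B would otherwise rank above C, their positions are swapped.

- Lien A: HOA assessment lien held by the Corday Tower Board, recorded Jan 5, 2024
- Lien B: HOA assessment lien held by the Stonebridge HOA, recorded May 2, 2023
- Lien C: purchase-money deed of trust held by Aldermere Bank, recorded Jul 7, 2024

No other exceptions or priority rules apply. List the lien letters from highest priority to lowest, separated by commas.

C, A, B

Adjusting effective dates: C was recorded within the 60-day window, so its effective date is the deed date May 18, 2024.
Ordering by effective date: B (May 2, 2023), A (Jan 5, 2024), C (May 18, 2024).
The subordination applies — B was senior to C — so B and C swap.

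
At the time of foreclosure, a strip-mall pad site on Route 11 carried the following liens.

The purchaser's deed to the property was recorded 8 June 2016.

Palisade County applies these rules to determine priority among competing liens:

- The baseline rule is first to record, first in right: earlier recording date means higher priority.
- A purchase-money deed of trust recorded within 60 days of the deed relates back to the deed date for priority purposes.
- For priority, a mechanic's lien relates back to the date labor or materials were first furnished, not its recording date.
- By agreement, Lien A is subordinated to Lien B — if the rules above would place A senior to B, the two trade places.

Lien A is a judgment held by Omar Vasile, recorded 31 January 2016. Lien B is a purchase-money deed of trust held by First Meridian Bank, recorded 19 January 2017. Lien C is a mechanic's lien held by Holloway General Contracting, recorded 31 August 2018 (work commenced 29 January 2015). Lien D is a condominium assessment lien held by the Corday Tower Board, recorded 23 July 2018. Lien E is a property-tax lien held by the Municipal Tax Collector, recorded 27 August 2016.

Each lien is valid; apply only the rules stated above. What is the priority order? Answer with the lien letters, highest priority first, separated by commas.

First, effective dates: B was recorded 225 days after the deed — beyond 60 days — so no relation-back applies; C's effective date is 29 January 2015, when work began.
By effective date, earliest first: C (29 January 2015), A (31 January 2016), E (27 August 2016), B (19 January 2017), D (23 July 2018).
The subordination applies — A was senior to B — so A and B swap.

C, B, E, A, D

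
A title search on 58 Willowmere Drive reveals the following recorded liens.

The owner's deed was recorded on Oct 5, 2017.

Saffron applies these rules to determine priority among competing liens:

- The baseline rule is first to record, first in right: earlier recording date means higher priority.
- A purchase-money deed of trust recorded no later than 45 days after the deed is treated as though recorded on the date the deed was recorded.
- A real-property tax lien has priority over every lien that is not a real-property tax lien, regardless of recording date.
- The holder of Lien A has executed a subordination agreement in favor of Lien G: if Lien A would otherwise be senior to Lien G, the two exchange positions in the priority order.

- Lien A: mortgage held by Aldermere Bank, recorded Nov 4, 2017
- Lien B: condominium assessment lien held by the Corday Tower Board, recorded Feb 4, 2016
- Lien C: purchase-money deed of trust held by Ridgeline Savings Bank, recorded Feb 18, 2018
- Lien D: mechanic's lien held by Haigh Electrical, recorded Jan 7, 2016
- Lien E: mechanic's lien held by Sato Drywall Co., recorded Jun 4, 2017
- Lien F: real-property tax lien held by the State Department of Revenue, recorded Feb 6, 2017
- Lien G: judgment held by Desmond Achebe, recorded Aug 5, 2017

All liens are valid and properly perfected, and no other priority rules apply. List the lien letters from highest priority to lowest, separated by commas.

Effective dates after the stated exceptions: C missed the 45-day window (136 days after the deed), so its recording date stands.
F is a real-property tax lien, so it outranks all other liens regardless of date.
Among the remaining liens, by effective date: D (Jan 7, 2016), B (Feb 4, 2016), E (Jun 4, 2017), G (Aug 5, 2017), A (Nov 4, 2017), C (Feb 18, 2018).
A is already junior to G, so the subordination agreement changes nothing.

F, D, B, E, G, A, C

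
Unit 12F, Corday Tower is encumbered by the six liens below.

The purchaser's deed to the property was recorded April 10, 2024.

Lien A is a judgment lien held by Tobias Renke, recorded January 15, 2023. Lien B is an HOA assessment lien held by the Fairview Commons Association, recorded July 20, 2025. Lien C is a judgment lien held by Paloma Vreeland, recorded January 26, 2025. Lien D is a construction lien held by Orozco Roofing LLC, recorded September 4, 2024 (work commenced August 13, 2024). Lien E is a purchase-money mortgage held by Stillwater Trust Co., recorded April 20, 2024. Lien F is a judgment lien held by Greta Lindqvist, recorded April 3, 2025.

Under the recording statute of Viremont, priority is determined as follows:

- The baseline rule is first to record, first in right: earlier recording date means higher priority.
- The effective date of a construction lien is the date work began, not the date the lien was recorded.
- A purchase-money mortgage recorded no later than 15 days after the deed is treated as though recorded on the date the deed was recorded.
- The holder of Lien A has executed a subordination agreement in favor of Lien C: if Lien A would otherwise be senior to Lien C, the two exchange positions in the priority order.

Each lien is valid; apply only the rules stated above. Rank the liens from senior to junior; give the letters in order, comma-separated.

First, effective dates: D relates back to August 13, 2024 (work commenced); E's effective date is the deed date, April 10, 2024.
Sorted by effective date: A (January 15, 2023), E (April 10, 2024), D (August 13, 2024), C (January 26, 2025), F (April 3, 2025), B (July 20, 2025).
A is senior to C before the subordination, so the two trade places.

C, E, D, A, F, B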